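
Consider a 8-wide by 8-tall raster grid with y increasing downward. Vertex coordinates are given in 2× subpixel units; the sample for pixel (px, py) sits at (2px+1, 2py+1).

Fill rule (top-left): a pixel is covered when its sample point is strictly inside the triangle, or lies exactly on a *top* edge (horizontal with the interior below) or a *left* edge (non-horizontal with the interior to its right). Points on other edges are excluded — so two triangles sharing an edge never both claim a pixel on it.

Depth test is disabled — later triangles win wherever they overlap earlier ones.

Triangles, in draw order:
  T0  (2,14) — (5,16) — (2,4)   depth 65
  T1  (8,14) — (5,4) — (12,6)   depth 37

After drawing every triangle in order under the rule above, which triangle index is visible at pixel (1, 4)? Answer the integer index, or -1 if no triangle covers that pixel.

T0:
  2·area = 30  (B↔C swapped to make it positive)
  edge (2, 14)→(2, 4): d=(0,-10) top-left  bias=+0
  edge (2, 4)→(5, 16): d=(3,12) right/bottom  bias=-1
  edge (5, 16)→(2, 14): d=(-3,-2) top-left  bias=+0
    (1,4)@(3, 9): e=[10,3,17] → X
    (2,4)@(5, 9): e=[30,-21,21] → .
    (1,5)@(3, 11): e=[10,9,11] → X
    (2,5)@(5, 11): e=[30,-15,15] → .
    (1,6)@(3, 13): e=[10,15,5] → X
    (2,6)@(5, 13): e=[30,-9,9] → .
    (1,7)@(3, 15): e=[10,21,-1] → .
  covered (3 px):
    . . . . . . . .
    . . . . . . . .
    . . . . . . . .
    . . . . . . . .
    . X . . . . . .
    . X . . . . . .
    . X . . . . . .
    . . . . . . . .
T1:
  2·area = 64
  edge (8, 14)→(5, 4): d=(-3,-10) top-left  bias=+0
  edge (5, 4)→(12, 6): d=(7,2) right/bottom  bias=-1
  edge (12, 6)→(8, 14): d=(-4,8) right/bottom  bias=-1
    (3,2)@(7, 5): e=[17,3,44] → X
    (4,2)@(9, 5): e=[37,-1,28] → .
    (3,3)@(7, 7): e=[11,17,36] → X
    (4,3)@(9, 7): e=[31,13,20] → X
    (5,3)@(11, 7): e=[51,9,4] → X
    (6,3)@(13, 7): e=[71,5,-12] → .
    (3,4)@(7, 9): e=[5,31,28] → X
    (5,4)@(11, 9): e=[45,23,-4] → .
    (3,5)@(7, 11): e=[-1,45,20] → .
    (4,5)@(9, 11): e=[19,41,4] → X
    (5,5)@(11, 11): e=[39,37,-12] → .
    (4,6)@(9, 13): e=[13,55,-4] → .
  covered (7 px):
    . . . . . . . .
    . . . . . . . .
    . . . X . . . .
    . . . X X X . .
    . . . X X . . .
    . . . . X . . .
    . . . . . . . .
    . . . . . . . .

Z-buffer (winner per pixel, '.' = empty):
  . . . . . . . .
  . . . . . . . .
  . . . 1 . . . .
  . . . 1 1 1 . .
  . 0 . 1 1 . . .
  . 0 . . 1 . . .
  . 0 . . . . . .
  . . . . . . . .

Final: 0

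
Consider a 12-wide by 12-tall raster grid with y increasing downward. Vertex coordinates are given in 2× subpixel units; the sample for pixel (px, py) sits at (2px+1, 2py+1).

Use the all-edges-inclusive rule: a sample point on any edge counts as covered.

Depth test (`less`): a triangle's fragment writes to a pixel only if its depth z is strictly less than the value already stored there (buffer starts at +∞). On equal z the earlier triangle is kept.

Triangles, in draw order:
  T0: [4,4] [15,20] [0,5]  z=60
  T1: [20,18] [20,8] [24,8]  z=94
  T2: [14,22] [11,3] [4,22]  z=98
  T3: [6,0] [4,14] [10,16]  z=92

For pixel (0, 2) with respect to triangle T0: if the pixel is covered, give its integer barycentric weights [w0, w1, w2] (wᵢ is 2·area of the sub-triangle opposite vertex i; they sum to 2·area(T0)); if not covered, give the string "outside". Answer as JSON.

T0:
  2·area = 75
  edge (4, 4)→(15, 20): d=(11,16) inclusive
  edge (15, 20)→(0, 5): d=(-15,-15) inclusive
  edge (0, 5)→(4, 4): d=(4,-1) inclusive
    (0,2)@(1, 5): e=[59,15,1] → X
    (1,2)@(3, 5): e=[27,45,3] → X
    (2,2)@(5, 5): e=[-5,75,5] → .
    (0,3)@(1, 7): e=[81,-15,9] → .
    (1,3)@(3, 7): e=[49,15,11] → X
    (2,3)@(5, 7): e=[17,45,13] → X
    (3,3)@(7, 7): e=[-15,75,15] → .
    (1,4)@(3, 9): e=[71,-15,19] → .
    (2,4)@(5, 9): e=[39,15,21] → X
    (3,4)@(7, 9): e=[7,45,23] → X
    (4,4)@(9, 9): e=[-25,75,25] → .
    (2,5)@(5, 11): e=[61,-15,29] → .
  covered (9 px):
    . . . . . . . . . . . .
    . . . . . . . . . . . .
    X X . . . . . . . . . .
    . X X . . . . . . . . .
    . . X X . . . . . . . .
    . . . X . . . . . . . .
    . . . . X . . . . . . .
    . . . . . X . . . . . .
    . . . . . . . . . . . .
    . . . . . . . . . . . .
    . . . . . . . . . . . .
    . . . . . . . . . . . .
T1:
  2·area = 40
  edge (20, 18)→(20, 8): d=(0,-10) inclusive
  edge (20, 8)→(24, 8): d=(4,0) inclusive
  edge (24, 8)→(20, 18): d=(-4,10) inclusive
    (10,4)@(21, 9): e=[10,4,26] → X
    (11,4)@(23, 9): e=[30,4,6] → X
    (10,5)@(21, 11): e=[10,12,18] → X
    (11,5)@(23, 11): e=[30,12,-2] → .
    (10,6)@(21, 13): e=[10,20,10] → X
    (11,6)@(23, 13): e=[30,20,-10] → .
    (10,7)@(21, 15): e=[10,28,2] → X
    (11,7)@(23, 15): e=[30,28,-18] → .
    (10,8)@(21, 17): e=[10,36,-6] → .
  covered (5 px):
    . . . . . . . . . . . .
    . . . . . . . . . . . .
    . . . . . . . . . . . .
    . . . . . . . . . . . .
    . . . . . . . . . . X X
    . . . . . . . . . . X .
    . . . . . . . . . . X .
    . . . . . . . . . . X .
    . . . . . . . . . . . .
    . . . . . . . . . . . .
    . . . . . . . . . . . .
    . . . . . . . . . . . .
T2:
  2·area = 190  (B↔C swapped to make it positive)
  edge (14, 22)→(4, 22): d=(-10,0) inclusive
  edge (4, 22)→(11, 3): d=(7,-19) inclusive
  edge (11, 3)→(14, 22): d=(3,19) inclusive
    (5,1)@(11, 3): e=[190,0,0] → X  [on edge]
    (6,1)@(13, 3): e=[190,38,-38] → .
    (5,2)@(11, 5): e=[170,14,6] → X
    (6,2)@(13, 5): e=[170,52,-32] → .
    (5,3)@(11, 7): e=[150,28,12] → X
    (6,3)@(13, 7): e=[150,66,-26] → .
    (4,4)@(9, 9): e=[130,4,56] → X
    (6,4)@(13, 9): e=[130,80,-20] → .
    (4,5)@(9, 11): e=[110,18,62] → X
    (6,5)@(13, 11): e=[110,94,-14] → .
    (4,6)@(9, 13): e=[90,32,68] → X
    (6,6)@(13, 13): e=[90,108,-8] → .
  covered (25 px):
    . . . . . . . . . . . .
    . . . . . X . . . . . .
    . . . . . X . . . . . .
    . . . . . X . . . . . .
    . . . . X X . . . . . .
    . . . . X X . . . . . .
    . . . . X X . . . . . .
    . . . X X X . . . . . .
    . . . X X X X . . . . .
    . . . X X X X . . . . .
    . . X X X X X . . . . .
    . . . . . . . . . . . .
T3:
  2·area = 88  (B↔C swapped to make it positive)
  edge (6, 0)→(10, 16): d=(4,16) inclusive
  edge (10, 16)→(4, 14): d=(-6,-2) inclusive
  edge (4, 14)→(6, 0): d=(2,-14) inclusive
    (3,2)@(7, 5): e=[4,60,24] → X
    (4,2)@(9, 5): e=[-28,64,52] → .
    (2,3)@(5, 7): e=[44,44,0] → X  [on edge]
    (4,3)@(9, 7): e=[-20,52,56] → .
    (2,4)@(5, 9): e=[52,32,4] → X
    (4,4)@(9, 9): e=[-12,40,60] → .
    (2,5)@(5, 11): e=[60,20,8] → X
    (4,5)@(9, 11): e=[-4,28,64] → .
    (0,6)@(1, 13): e=[132,0,-44] → .  [on edge]
    (2,6)@(5, 13): e=[68,8,12] → X
    (4,6)@(9, 13): e=[4,16,68] → X
    (5,6)@(11, 13): e=[-28,20,96] → .
    (3,7)@(7, 15): e=[44,0,44] → X  [on edge]
    (6,8)@(13, 17): e=[-44,0,132] → .  [on edge]
    (9,9)@(19, 19): e=[-132,0,220] → .  [on edge]
    (1,10)@(3, 21): e=[132,-44,0] → .  [on edge]
  covered (12 px):
    . . . . . . . . . . . .
    . . . . . . . . . . . .
    . . . X . . . . . . . .
    . . X X . . . . . . . .
    . . X X . . . . . . . .
    . . X X . . . . . . . .
    . . X X X . . . . . . .
    . . . X X . . . . . . .
    . . . . . . . . . . . .
    . . . . . . . . . . . .
    . . . . . . . . . . . .
    . . . . . . . . . . . .

Answer: [15,1,59]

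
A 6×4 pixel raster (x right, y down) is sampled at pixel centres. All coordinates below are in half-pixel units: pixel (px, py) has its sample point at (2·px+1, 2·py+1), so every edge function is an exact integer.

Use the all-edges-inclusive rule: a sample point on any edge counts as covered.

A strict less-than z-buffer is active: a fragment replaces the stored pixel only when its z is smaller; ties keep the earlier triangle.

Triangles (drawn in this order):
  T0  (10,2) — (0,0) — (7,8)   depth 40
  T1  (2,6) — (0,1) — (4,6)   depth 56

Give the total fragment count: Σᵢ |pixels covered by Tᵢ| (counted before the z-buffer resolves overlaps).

T0:
  2·area = 66  (B↔C swapped to make it positive)
  edge (10, 2)→(7, 8): d=(-3,6) inclusive
  edge (7, 8)→(0, 0): d=(-7,-8) inclusive
  edge (0, 0)→(10, 2): d=(10,2) inclusive
    (0,0)@(1, 1): e=[57,1,8] → █
    (1,0)@(3, 1): e=[45,17,4] → █
    (2,0)@(5, 1): e=[33,33,0] → █  [on edge]
    (3,0)@(7, 1): e=[21,49,-4] → ·
    (0,1)@(1, 3): e=[51,-13,28] → ·
    (1,1)@(3, 3): e=[39,3,24] → █
    (3,1)@(7, 3): e=[15,35,16] → █
    (4,1)@(9, 3): e=[3,51,12] → █
    (5,1)@(11, 3): e=[-9,67,8] → ·
    (1,2)@(3, 5): e=[33,-11,44] → ·
    (2,2)@(5, 5): e=[21,5,40] → █
    (4,2)@(9, 5): e=[-3,37,32] → ·
  covered (10 px):
    █ █ █ · · ·
    · █ █ █ █ ·
    · · █ █ · ·
    · · · █ · ·
T1:
  2·area = 10
  edge (2, 6)→(0, 1): d=(-2,-5) inclusive
  edge (0, 1)→(4, 6): d=(4,5) inclusive
  edge (4, 6)→(2, 6): d=(-2,0) inclusive
    (0,1)@(1, 3): e=[1,3,6] → █
    (1,1)@(3, 3): e=[11,-7,6] → ·
    (0,2)@(1, 5): e=[-3,11,2] → ·
    (1,2)@(3, 5): e=[7,1,2] → █
    (2,2)@(5, 5): e=[17,-9,2] → ·
    (1,3)@(3, 7): e=[3,9,-2] → ·
  covered (2 px):
    · · · · · ·
    █ · · · · ·
    · █ · · · ·
    · · · · · ·

Result: 12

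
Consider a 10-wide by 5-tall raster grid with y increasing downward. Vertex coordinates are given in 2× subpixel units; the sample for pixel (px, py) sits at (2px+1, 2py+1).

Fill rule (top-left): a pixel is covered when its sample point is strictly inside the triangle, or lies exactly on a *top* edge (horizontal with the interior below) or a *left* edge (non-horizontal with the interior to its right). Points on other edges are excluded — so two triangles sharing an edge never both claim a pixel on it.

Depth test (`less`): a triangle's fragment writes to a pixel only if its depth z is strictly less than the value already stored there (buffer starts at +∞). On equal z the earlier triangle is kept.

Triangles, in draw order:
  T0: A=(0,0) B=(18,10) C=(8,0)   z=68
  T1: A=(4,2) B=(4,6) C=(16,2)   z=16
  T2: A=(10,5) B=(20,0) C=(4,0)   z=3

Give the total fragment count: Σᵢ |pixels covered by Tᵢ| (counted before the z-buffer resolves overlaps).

T0:
  2·area = 80  (B↔C swapped to make it positive)
  edge (0, 0)→(8, 0): d=(8,0) top-left  bias=+0
  edge (8, 0)→(18, 10): d=(10,10) right/bottom  bias=-1
  edge (18, 10)→(0, 0): d=(-18,-10) top-left  bias=+0
    (1,0)@(3, 1): e=[8,60,12] → X
    (2,0)@(5, 1): e=[8,40,32] → X
    (3,0)@(7, 1): e=[8,20,52] → X
    (4,0)@(9, 1): e=[8,0,72] → .  [on edge]
    (1,1)@(3, 3): e=[24,80,-24] → .
    (2,1)@(5, 3): e=[24,60,-4] → .
    (3,1)@(7, 3): e=[24,40,16] → X
    (4,1)@(9, 3): e=[24,20,36] → X
    (5,1)@(11, 3): e=[24,0,56] → .  [on edge]
    (3,2)@(7, 5): e=[40,60,-20] → .
    (4,2)@(9, 5): e=[40,40,0] → X  [on edge]
    (5,2)@(11, 5): e=[40,20,20] → X
    (6,2)@(13, 5): e=[40,0,40] → .  [on edge]
    (7,3)@(15, 7): e=[56,0,24] → .  [on edge]
    (8,4)@(17, 9): e=[72,0,8] → .  [on edge]
  covered (8 px):
    . X X X . . . . . .
    . . . X X . . . . .
    . . . . X X . . . .
    . . . . . . X . . .
    . . . . . . . . . .
T1:
  2·area = 48  (B↔C swapped to make it positive)
  edge (4, 2)→(16, 2): d=(12,0) top-left  bias=+0
  edge (16, 2)→(4, 6): d=(-12,4) right/bottom  bias=-1
  edge (4, 6)→(4, 2): d=(0,-4) top-left  bias=+0
    (9,0)@(19, 1): e=[-12,0,60] → .  [on edge]
    (2,1)@(5, 3): e=[12,32,4] → X
    (3,1)@(7, 3): e=[12,24,12] → X
    (4,1)@(9, 3): e=[12,16,20] → X
    (5,1)@(11, 3): e=[12,8,28] → X
    (6,1)@(13, 3): e=[12,0,36] → .  [on edge]
    (2,2)@(5, 5): e=[36,8,4] → X
    (3,2)@(7, 5): e=[36,0,12] → .  [on edge]
    (4,2)@(9, 5): e=[36,-8,20] → .
    (5,2)@(11, 5): e=[36,-16,28] → .
    (0,3)@(1, 7): e=[60,0,-12] → .  [on edge]
    (2,3)@(5, 7): e=[60,-16,4] → .
  covered (5 px):
    . . . . . . . . . .
    . . X X X X . . . .
    . . X . . . . . . .
    . . . . . . . . . .
    . . . . . . . . . .
T2:
  2·area = 80  (B↔C swapped to make it positive)
  edge (10, 5)→(4, 0): d=(-6,-5) top-left  bias=+0
  edge (4, 0)→(20, 0): d=(16,0) top-left  bias=+0
  edge (20, 0)→(10, 5): d=(-10,5) right/bottom  bias=-1
    (3,0)@(7, 1): e=[9,16,55] → X
    (4,0)@(9, 1): e=[19,16,45] → X
    (5,0)@(11, 1): e=[29,16,35] → X
    (6,0)@(13, 1): e=[39,16,25] → X
    (7,0)@(15, 1): e=[49,16,15] → X
    (8,0)@(17, 1): e=[59,16,5] → X
    (9,0)@(19, 1): e=[69,16,-5] → .
    (3,1)@(7, 3): e=[-3,48,35] → .
    (4,1)@(9, 3): e=[7,48,25] → X
    (7,1)@(15, 3): e=[37,48,-5] → .
    (8,1)@(17, 3): e=[47,48,-15] → .
    (4,2)@(9, 5): e=[-5,80,5] → .
  covered (9 px):
    . . . X X X X X X .
    . . . . X X X . . .
    . . . . . . . . . .
    . . . . . . . . . .
    . . . . . . . . . .

Answer: 22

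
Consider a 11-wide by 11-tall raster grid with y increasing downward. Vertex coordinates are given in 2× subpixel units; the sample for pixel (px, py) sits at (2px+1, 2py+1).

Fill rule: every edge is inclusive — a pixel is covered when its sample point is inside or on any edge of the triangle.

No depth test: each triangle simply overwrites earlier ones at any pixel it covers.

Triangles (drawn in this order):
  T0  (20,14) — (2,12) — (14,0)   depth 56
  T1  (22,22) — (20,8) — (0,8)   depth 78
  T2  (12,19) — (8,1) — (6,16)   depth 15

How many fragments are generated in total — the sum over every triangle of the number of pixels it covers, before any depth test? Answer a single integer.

T0:
  2·area = 240
  edge (20, 14)→(2, 12): d=(-18,-2) inclusive
  edge (2, 12)→(14, 0): d=(12,-12) inclusive
  edge (14, 0)→(20, 14): d=(6,14) inclusive
    (6,0)@(13, 1): e=[220,0,20] → #  [on edge]
    (7,0)@(15, 1): e=[224,24,-8] → ·
    (5,1)@(11, 3): e=[180,0,60] → #  [on edge]
    (7,1)@(15, 3): e=[188,48,4] → #
    (8,1)@(17, 3): e=[192,72,-24] → ·
    (4,2)@(9, 5): e=[140,0,100] → #  [on edge]
    (8,2)@(17, 5): e=[156,96,-12] → ·
    (3,3)@(7, 7): e=[100,0,140] → #  [on edge]
    (8,3)@(17, 7): e=[120,120,0] → #  [on edge]
    (9,3)@(19, 7): e=[124,144,-28] → ·
    (2,4)@(5, 9): e=[60,0,180] → #  [on edge]
    (9,4)@(19, 9): e=[88,168,-16] → ·
    (1,5)@(3, 11): e=[20,0,220] → #  [on edge]
    (0,6)@(1, 13): e=[-20,0,260] → ·  [on edge]
    (5,6)@(11, 13): e=[0,120,120] → #  [on edge]
  covered (34 px):
    · · · · · · # · · · ·
    · · · · · # # # · · ·
    · · · · # # # # · · ·
    · · · # # # # # # · ·
    · · # # # # # # # · ·
    · # # # # # # # # · ·
    · · · · · # # # # # ·
    · · · · · · · · · · ·
    · · · · · · · · · · ·
    · · · · · · · · · · ·
    · · · · · · · · · · ·
T1:
  2·area = 280  (B↔C swapped to make it positive)
  edge (22, 22)→(0, 8): d=(-22,-14) inclusive
  edge (0, 8)→(20, 8): d=(20,0) inclusive
  edge (20, 8)→(22, 22): d=(2,14) inclusive
    (9,0)@(19, 1): e=[420,-140,0] → ·  [on edge]
    (1,4)@(3, 9): e=[20,20,240] → #
    (2,4)@(5, 9): e=[48,20,212] → #
    (3,4)@(7, 9): e=[76,20,184] → #
    (4,4)@(9, 9): e=[104,20,156] → #
    (5,4)@(11, 9): e=[132,20,128] → #
    (6,4)@(13, 9): e=[160,20,100] → #
    (7,4)@(15, 9): e=[188,20,72] → #
    (8,4)@(17, 9): e=[216,20,44] → #
    (9,4)@(19, 9): e=[244,20,16] → #
    (10,4)@(21, 9): e=[272,20,-12] → ·
    (1,5)@(3, 11): e=[-24,60,244] → ·
    (5,7)@(11, 15): e=[0,140,140] → #  [on edge]
    (10,7)@(21, 15): e=[140,140,0] → #  [on edge]
  covered (36 px):
    · · · · · · · · · · ·
    · · · · · · · · · · ·
    · · · · · · · · · · ·
    · · · · · · · · · · ·
    · # # # # # # # # # ·
    · · # # # # # # # # ·
    · · · · # # # # # # ·
    · · · · · # # # # # #
    · · · · · · · # # # #
    · · · · · · · · · # #
    · · · · · · · · · · #
T2:
  2·area = 96  (B↔C swapped to make it positive)
  edge (12, 19)→(6, 16): d=(-6,-3) inclusive
  edge (6, 16)→(8, 1): d=(2,-15) inclusive
  edge (8, 1)→(12, 19): d=(4,18) inclusive
    (4,3)@(9, 7): e=[63,27,6] → #
    (5,3)@(11, 7): e=[69,57,-30] → ·
    (3,4)@(7, 9): e=[45,1,50] → #
    (5,4)@(11, 9): e=[57,61,-22] → ·
    (3,5)@(7, 11): e=[33,5,58] → #
    (5,5)@(11, 11): e=[45,65,-14] → ·
    (3,6)@(7, 13): e=[21,9,66] → #
    (5,6)@(11, 13): e=[33,69,-6] → ·
    (3,7)@(7, 15): e=[9,13,74] → #
    (5,7)@(11, 15): e=[21,73,2] → #
    (6,7)@(13, 15): e=[27,103,-34] → ·
    (3,8)@(7, 17): e=[-3,17,82] → ·
  covered (12 px):
    · · · · · · · · · · ·
    · · · · · · · · · · ·
    · · · · · · · · · · ·
    · · · · # · · · · · ·
    · · · # # · · · · · ·
    · · · # # · · · · · ·
    · · · # # · · · · · ·
    · · · # # # · · · · ·
    · · · · # # · · · · ·
    · · · · · · · · · · ·
    · · · · · · · · · · ·

Answer: 82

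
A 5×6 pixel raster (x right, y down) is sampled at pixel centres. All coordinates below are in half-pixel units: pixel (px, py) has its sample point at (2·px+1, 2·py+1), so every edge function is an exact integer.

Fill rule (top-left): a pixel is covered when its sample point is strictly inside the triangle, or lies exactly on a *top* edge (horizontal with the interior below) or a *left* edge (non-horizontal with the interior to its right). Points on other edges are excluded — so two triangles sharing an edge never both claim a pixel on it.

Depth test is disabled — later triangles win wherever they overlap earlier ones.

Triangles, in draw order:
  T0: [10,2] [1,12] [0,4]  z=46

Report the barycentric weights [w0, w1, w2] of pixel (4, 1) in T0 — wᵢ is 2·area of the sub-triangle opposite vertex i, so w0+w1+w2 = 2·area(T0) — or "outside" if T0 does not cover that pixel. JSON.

T0:
  2·area = 82
  edge (10, 2)→(1, 12): d=(-9,10) right/bottom  bias=-1
  edge (1, 12)→(0, 4): d=(-1,-8) top-left  bias=+0
  edge (0, 4)→(10, 2): d=(10,-2) top-left  bias=+0
    (2,1)@(5, 3): e=[41,41,0] → X  [on edge]
    (3,1)@(7, 3): e=[21,57,4] → X
    (4,1)@(9, 3): e=[1,73,8] → X
    (0,2)@(1, 5): e=[63,7,12] → X
    (1,2)@(3, 5): e=[43,23,16] → X
    (4,2)@(9, 5): e=[-17,71,28] → .
    (0,3)@(1, 7): e=[45,5,32] → X
    (3,3)@(7, 7): e=[-15,53,44] → .
    (0,4)@(1, 9): e=[27,3,52] → X
    (2,4)@(5, 9): e=[-13,35,60] → .
    (0,5)@(1, 11): e=[9,1,72] → X
    (1,5)@(3, 11): e=[-11,17,76] → .
  covered (13 px):
    . . . . .
    . . X X X
    X X X X .
    X X X . .
    X X . . .
    X . . . .

Answer: [73,8,1]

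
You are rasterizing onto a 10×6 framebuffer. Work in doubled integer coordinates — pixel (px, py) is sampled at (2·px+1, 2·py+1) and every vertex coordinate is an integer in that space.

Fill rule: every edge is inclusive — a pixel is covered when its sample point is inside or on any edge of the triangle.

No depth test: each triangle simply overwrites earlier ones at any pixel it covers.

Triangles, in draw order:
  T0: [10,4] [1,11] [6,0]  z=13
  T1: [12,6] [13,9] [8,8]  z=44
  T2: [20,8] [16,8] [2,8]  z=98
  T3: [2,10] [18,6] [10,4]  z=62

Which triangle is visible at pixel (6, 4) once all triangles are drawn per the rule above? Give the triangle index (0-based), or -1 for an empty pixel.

T0:
  2·area = 64
  edge (10, 4)→(1, 11): d=(-9,7) inclusive
  edge (1, 11)→(6, 0): d=(5,-11) inclusive
  edge (6, 0)→(10, 4): d=(4,4) inclusive
    (3,0)@(7, 1): e=[48,16,0] → X  [on edge]
    (4,0)@(9, 1): e=[34,38,-8] → .
    (2,1)@(5, 3): e=[44,4,16] → X
    (4,1)@(9, 3): e=[16,48,0] → X  [on edge]
    (5,1)@(11, 3): e=[2,70,-8] → .
    (2,2)@(5, 5): e=[26,14,24] → X
    (4,2)@(9, 5): e=[-2,58,8] → .
    (5,2)@(11, 5): e=[-16,80,0] → .  [on edge]
    (1,3)@(3, 7): e=[22,2,40] → X
    (3,3)@(7, 7): e=[-6,46,24] → .
    (6,3)@(13, 7): e=[-48,112,0] → .  [on edge]
    (1,4)@(3, 9): e=[4,12,48] → X
    (7,4)@(15, 9): e=[-80,144,0] → .  [on edge]
    (0,5)@(1, 11): e=[0,0,64] → X  [on edge]
    (8,5)@(17, 11): e=[-112,176,0] → .  [on edge]
  covered (10 px):
    . . . X . . . . . .
    . . X X X . . . . .
    . . X X . . . . . .
    . X X . . . . . . .
    . X . . . . . . . .
    X . . . . . . . . .
T1:
  2·area = 14
  edge (12, 6)→(13, 9): d=(1,3) inclusive
  edge (13, 9)→(8, 8): d=(-5,-1) inclusive
  edge (8, 8)→(12, 6): d=(4,-2) inclusive
    (5,1)@(11, 3): e=[0,28,-14] → .  [on edge]
    (1,3)@(3, 7): e=[28,0,-14] → .  [on edge]
    (5,3)@(11, 7): e=[4,8,2] → X
    (6,3)@(13, 7): e=[-2,10,6] → .
    (5,4)@(11, 9): e=[6,-2,10] → .
    (6,4)@(13, 9): e=[0,0,14] → X  [on edge]
    (7,4)@(15, 9): e=[-6,2,18] → .
    (6,5)@(13, 11): e=[2,-10,22] → .
  covered (2 px):
    . . . . . . . . . .
    . . . . . . . . . .
    . . . . . . . . . .
    . . . . . X . . . .
    . . . . . . X . . .
    . . . . . . . . . .
T2:
  degenerate (2·area = 0) — covers nothing
T3:
  2·area = 64  (B↔C swapped to make it positive)
  edge (2, 10)→(10, 4): d=(8,-6) inclusive
  edge (10, 4)→(18, 6): d=(8,2) inclusive
  edge (18, 6)→(2, 10): d=(-16,4) inclusive
    (4,2)@(9, 5): e=[2,10,52] → X
    (5,2)@(11, 5): e=[14,6,44] → X
    (6,2)@(13, 5): e=[26,2,36] → X
    (7,2)@(15, 5): e=[38,-2,28] → .
    (3,3)@(7, 7): e=[6,30,28] → X
    (7,3)@(15, 7): e=[54,14,-4] → .
    (2,4)@(5, 9): e=[10,50,4] → X
    (3,4)@(7, 9): e=[22,46,-4] → .
    (4,4)@(9, 9): e=[34,42,-12] → .
    (5,4)@(11, 9): e=[46,38,-20] → .
    (6,4)@(13, 9): e=[58,34,-28] → .
    (2,5)@(5, 11): e=[26,66,-28] → .
  covered (8 px):
    . . . . . . . . . .
    . . . . . . . . . .
    . . . . X X X . . .
    . . . X X X X . . .
    . . X . . . . . . .
    . . . . . . . . . .

Z-buffer (winner per pixel, '.' = empty):
  . . . 0 . . . . . .
  . . 0 0 0 . . . . .
  . . 0 0 3 3 3 . . .
  . 0 0 3 3 3 3 . . .
  . 0 3 . . . 1 . . .
  0 . . . . . . . . .

Result: 1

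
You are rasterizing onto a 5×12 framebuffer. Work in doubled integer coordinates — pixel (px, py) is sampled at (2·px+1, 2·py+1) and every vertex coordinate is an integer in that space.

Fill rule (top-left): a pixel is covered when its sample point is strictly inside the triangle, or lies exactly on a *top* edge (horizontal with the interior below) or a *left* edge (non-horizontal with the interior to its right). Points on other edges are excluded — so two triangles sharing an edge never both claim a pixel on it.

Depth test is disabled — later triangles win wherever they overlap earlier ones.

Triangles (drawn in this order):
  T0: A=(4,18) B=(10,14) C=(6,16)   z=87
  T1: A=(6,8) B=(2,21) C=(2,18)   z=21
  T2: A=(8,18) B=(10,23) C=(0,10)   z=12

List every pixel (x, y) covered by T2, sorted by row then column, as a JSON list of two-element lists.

T0:
  2·area = 4  (B↔C swapped to make it positive)
  edge (4, 18)→(6, 16): d=(2,-2) top-left  bias=+0
  edge (6, 16)→(10, 14): d=(4,-2) top-left  bias=+0
  edge (10, 14)→(4, 18): d=(-6,4) right/bottom  bias=-1
    (4,6)@(9, 13): e=[0,-6,10] → ·  [on edge]
    (3,7)@(7, 15): e=[0,-2,6] → ·  [on edge]
    (2,8)@(5, 17): e=[0,2,2] → #  [on edge]
    (3,8)@(7, 17): e=[4,6,-6] → ·
    (1,9)@(3, 19): e=[0,6,-2] → ·  [on edge]
    (2,9)@(5, 19): e=[4,10,-10] → ·
    (0,10)@(1, 21): e=[0,10,-6] → ·  [on edge]
  covered (1 px):
    · · · · ·
    · · · · ·
    · · · · ·
    · · · · ·
    · · · · ·
    · · · · ·
    · · · · ·
    · · · · ·
    · · # · ·
    · · · · ·
    · · · · ·
    · · · · ·
T1:
  2·area = 12
  edge (6, 8)→(2, 21): d=(-4,13) right/bottom  bias=-1
  edge (2, 21)→(2, 18): d=(0,-3) top-left  bias=+0
  edge (2, 18)→(6, 8): d=(4,-10) top-left  bias=+0
    (2,5)@(5, 11): e=[1,9,2] → #
    (3,5)@(7, 11): e=[-25,15,22] → ·
    (2,6)@(5, 13): e=[-7,9,10] → ·
    (1,8)@(3, 17): e=[3,3,6] → #
    (2,8)@(5, 17): e=[-23,9,26] → ·
    (1,9)@(3, 19): e=[-5,3,14] → ·
  covered (2 px):
    · · · · ·
    · · · · ·
    · · · · ·
    · · · · ·
    · · · · ·
    · · # · ·
    · · · · ·
    · · · · ·
    · # · · ·
    · · · · ·
    · · · · ·
    · · · · ·
T2:
  2·area = 24
  edge (8, 18)→(10, 23): d=(2,5) right/bottom  bias=-1
  edge (10, 23)→(0, 10): d=(-10,-13) top-left  bias=+0
  edge (0, 10)→(8, 18): d=(8,8) right/bottom  bias=-1
    (0,5)@(1, 11): e=[21,3,0] → ·  [on edge]
    (1,6)@(3, 13): e=[15,9,0] → ·  [on edge]
    (2,7)@(5, 15): e=[9,15,0] → ·  [on edge]
    (3,8)@(7, 17): e=[3,21,0] → ·  [on edge]
    (3,9)@(7, 19): e=[7,1,16] → #
    (4,9)@(9, 19): e=[-3,27,0] → ·  [on edge]
    (3,10)@(7, 21): e=[11,-19,32] → ·
    (4,10)@(9, 21): e=[1,7,16] → #
    (4,11)@(9, 23): e=[5,-13,32] → ·
  covered (2 px):
    · · · · ·
    · · · · ·
    · · · · ·
    · · · · ·
    · · · · ·
    · · · · ·
    · · · · ·
    · · · · ·
    · · · · ·
    · · · # ·
    · · · · #
    · · · · ·

Answer: [[3,9],[4,10]]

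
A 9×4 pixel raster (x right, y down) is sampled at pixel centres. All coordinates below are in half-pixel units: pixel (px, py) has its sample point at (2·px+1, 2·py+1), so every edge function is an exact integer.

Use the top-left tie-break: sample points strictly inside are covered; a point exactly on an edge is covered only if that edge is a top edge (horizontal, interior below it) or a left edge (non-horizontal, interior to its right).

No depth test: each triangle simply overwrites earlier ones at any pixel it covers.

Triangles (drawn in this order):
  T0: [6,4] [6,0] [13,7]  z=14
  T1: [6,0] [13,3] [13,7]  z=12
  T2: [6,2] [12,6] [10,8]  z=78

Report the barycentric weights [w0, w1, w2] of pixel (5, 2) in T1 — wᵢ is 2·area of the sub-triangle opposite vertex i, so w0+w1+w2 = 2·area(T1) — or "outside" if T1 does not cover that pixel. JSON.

T0:
  2·area = 28
  edge (6, 4)→(6, 0): d=(0,-4) top-left  bias=+0
  edge (6, 0)→(13, 7): d=(7,7) right/bottom  bias=-1
  edge (13, 7)→(6, 4): d=(-7,-3) top-left  bias=+0
    (3,0)@(7, 1): e=[4,0,24] → .  [on edge]
    (3,1)@(7, 3): e=[4,14,10] → X
    (4,1)@(9, 3): e=[12,0,16] → .  [on edge]
    (3,2)@(7, 5): e=[4,28,-4] → .
    (4,2)@(9, 5): e=[12,14,2] → X
    (5,2)@(11, 5): e=[20,0,8] → .  [on edge]
    (4,3)@(9, 7): e=[12,28,-12] → .
    (6,3)@(13, 7): e=[28,0,0] → .  [on edge]
  covered (2 px):
    . . . . . . . . .
    . . . X . . . . .
    . . . . X . . . .
    . . . . . . . . .
T1:
  2·area = 28
  edge (6, 0)→(13, 3): d=(7,3) right/bottom  bias=-1
  edge (13, 3)→(13, 7): d=(0,4) right/bottom  bias=-1
  edge (13, 7)→(6, 0): d=(-7,-7) top-left  bias=+0
    (3,0)@(7, 1): e=[4,24,0] → X  [on edge]
    (4,0)@(9, 1): e=[-2,16,14] → .
    (6,0)@(13, 1): e=[-14,0,42] → .  [on edge]
    (3,1)@(7, 3): e=[18,24,-14] → .
    (4,1)@(9, 3): e=[12,16,0] → X  [on edge]
    (5,1)@(11, 3): e=[6,8,14] → X
    (6,1)@(13, 3): e=[0,0,28] → .  [on edge]
    (4,2)@(9, 5): e=[26,16,-14] → .
    (5,2)@(11, 5): e=[20,8,0] → X  [on edge]
    (6,2)@(13, 5): e=[14,0,14] → .  [on edge]
    (5,3)@(11, 7): e=[34,8,-14] → .
    (6,3)@(13, 7): e=[28,0,0] → .  [on edge]
  covered (4 px):
    . . . X . . . . .
    . . . . X X . . .
    . . . . . X . . .
    . . . . . . . . .
T2:
  2·area = 20
  edge (6, 2)→(12, 6): d=(6,4) right/bottom  bias=-1
  edge (12, 6)→(10, 8): d=(-2,2) right/bottom  bias=-1
  edge (10, 8)→(6, 2): d=(-4,-6) top-left  bias=+0
    (8,0)@(17, 1): e=[-50,0,70] → .  [on edge]
    (3,1)@(7, 3): e=[2,16,2] → X
    (4,1)@(9, 3): e=[-6,12,14] → .
    (7,1)@(15, 3): e=[-30,0,50] → .  [on edge]
    (3,2)@(7, 5): e=[14,12,-6] → .
    (4,2)@(9, 5): e=[6,8,6] → X
    (5,2)@(11, 5): e=[-2,4,18] → .
    (6,2)@(13, 5): e=[-10,0,30] → .  [on edge]
    (4,3)@(9, 7): e=[18,4,-2] → .
    (5,3)@(11, 7): e=[10,0,10] → .  [on edge]
  covered (2 px):
    . . . . . . . . .
    . . . X . . . . .
    . . . . X . . . .
    . . . . . . . . .

Final: [8,0,20]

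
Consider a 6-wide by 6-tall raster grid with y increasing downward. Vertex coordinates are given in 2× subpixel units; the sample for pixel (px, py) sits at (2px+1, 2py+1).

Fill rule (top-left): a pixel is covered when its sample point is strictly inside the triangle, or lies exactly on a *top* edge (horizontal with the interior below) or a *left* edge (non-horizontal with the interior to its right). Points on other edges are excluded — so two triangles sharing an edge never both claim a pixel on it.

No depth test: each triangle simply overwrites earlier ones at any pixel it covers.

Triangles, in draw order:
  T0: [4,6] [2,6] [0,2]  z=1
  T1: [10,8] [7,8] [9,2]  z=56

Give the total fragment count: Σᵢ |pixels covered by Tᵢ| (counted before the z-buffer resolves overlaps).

T0:
  2·area = 8
  edge (4, 6)→(2, 6): d=(-2,0) right/bottom  bias=-1
  edge (2, 6)→(0, 2): d=(-2,-4) top-left  bias=+0
  edge (0, 2)→(4, 6): d=(4,4) right/bottom  bias=-1
    (0,1)@(1, 3): e=[6,2,0] → ·  [on edge]
    (1,2)@(3, 5): e=[2,6,0] → ·  [on edge]
    (2,3)@(5, 7): e=[-2,10,0] → ·  [on edge]
    (3,4)@(7, 9): e=[-6,14,0] → ·  [on edge]
    (4,5)@(9, 11): e=[-10,18,0] → ·  [on edge]
  covered (0 px):
    · · · · · ·
    · · · · · ·
    · · · · · ·
    · · · · · ·
    · · · · · ·
    · · · · · ·
T1:
  2·area = 18
  edge (10, 8)→(7, 8): d=(-3,0) right/bottom  bias=-1
  edge (7, 8)→(9, 2): d=(2,-6) top-left  bias=+0
  edge (9, 2)→(10, 8): d=(1,6) right/bottom  bias=-1
    (4,1)@(9, 3): e=[15,2,1] → #
    (5,1)@(11, 3): e=[15,14,-11] → ·
    (4,2)@(9, 5): e=[9,6,3] → #
    (5,2)@(11, 5): e=[9,18,-9] → ·
    (4,3)@(9, 7): e=[3,10,5] → #
    (5,3)@(11, 7): e=[3,22,-7] → ·
    (4,4)@(9, 9): e=[-3,14,7] → ·
  covered (3 px):
    · · · · · ·
    · · · · # ·
    · · · · # ·
    · · · · # ·
    · · · · · ·
    · · · · · ·

Final: 3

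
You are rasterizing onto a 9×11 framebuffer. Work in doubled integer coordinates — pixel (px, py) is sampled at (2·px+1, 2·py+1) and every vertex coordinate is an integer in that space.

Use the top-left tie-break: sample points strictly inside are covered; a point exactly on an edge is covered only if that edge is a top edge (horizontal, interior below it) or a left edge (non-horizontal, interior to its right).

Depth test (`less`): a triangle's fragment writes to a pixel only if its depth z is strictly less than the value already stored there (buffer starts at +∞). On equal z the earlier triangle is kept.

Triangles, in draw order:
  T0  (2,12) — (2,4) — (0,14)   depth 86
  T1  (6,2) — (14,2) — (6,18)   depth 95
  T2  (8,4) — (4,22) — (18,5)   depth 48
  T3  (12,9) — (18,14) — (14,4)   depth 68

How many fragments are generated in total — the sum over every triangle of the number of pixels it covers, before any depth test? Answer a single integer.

T0:
  2·area = 16  (B↔C swapped to make it positive)
  edge (2, 12)→(0, 14): d=(-2,2) right/bottom  bias=-1
  edge (0, 14)→(2, 4): d=(2,-10) top-left  bias=+0
  edge (2, 4)→(2, 12): d=(0,8) right/bottom  bias=-1
    (6,0)@(13, 1): e=[0,104,-88] → ·  [on edge]
    (5,1)@(11, 3): e=[0,88,-72] → ·  [on edge]
    (4,2)@(9, 5): e=[0,72,-56] → ·  [on edge]
    (3,3)@(7, 7): e=[0,56,-40] → ·  [on edge]
    (0,4)@(1, 9): e=[8,0,8] → █  [on edge]
    (1,4)@(3, 9): e=[4,20,-8] → ·
    (2,4)@(5, 9): e=[0,40,-24] → ·  [on edge]
    (0,5)@(1, 11): e=[4,4,8] → █
    (1,5)@(3, 11): e=[0,24,-8] → ·  [on edge]
    (0,6)@(1, 13): e=[0,8,8] → ·  [on edge]
  covered (2 px):
    · · · · · · · · ·
    · · · · · · · · ·
    · · · · · · · · ·
    · · · · · · · · ·
    █ · · · · · · · ·
    █ · · · · · · · ·
    · · · · · · · · ·
    · · · · · · · · ·
    · · · · · · · · ·
    · · · · · · · · ·
    · · · · · · · · ·
T1:
  2·area = 128
  edge (6, 2)→(14, 2): d=(8,0) top-left  bias=+0
  edge (14, 2)→(6, 18): d=(-8,16) right/bottom  bias=-1
  edge (6, 18)→(6, 2): d=(0,-16) top-left  bias=+0
    (3,1)@(7, 3): e=[8,104,16] → █
    (4,1)@(9, 3): e=[8,72,48] → █
    (5,1)@(11, 3): e=[8,40,80] → █
    (6,1)@(13, 3): e=[8,8,112] → █
    (7,1)@(15, 3): e=[8,-24,144] → ·
    (3,2)@(7, 5): e=[24,88,16] → █
    (6,2)@(13, 5): e=[24,-8,112] → ·
    (3,3)@(7, 7): e=[40,72,16] → █
    (6,3)@(13, 7): e=[40,-24,112] → ·
    (3,4)@(7, 9): e=[56,56,16] → █
    (5,4)@(11, 9): e=[56,-8,80] → ·
    (3,5)@(7, 11): e=[72,40,16] → █
  covered (16 px):
    · · · · · · · · ·
    · · · █ █ █ █ · ·
    · · · █ █ █ · · ·
    · · · █ █ █ · · ·
    · · · █ █ · · · ·
    · · · █ █ · · · ·
    · · · █ · · · · ·
    · · · █ · · · · ·
    · · · · · · · · ·
    · · · · · · · · ·
    · · · · · · · · ·
T2:
  2·area = 184  (B↔C swapped to make it positive)
  edge (8, 4)→(18, 5): d=(10,1) right/bottom  bias=-1
  edge (18, 5)→(4, 22): d=(-14,17) right/bottom  bias=-1
  edge (4, 22)→(8, 4): d=(4,-18) top-left  bias=+0
    (4,2)@(9, 5): e=[9,153,22] → █
    (5,2)@(11, 5): e=[7,119,58] → █
    (6,2)@(13, 5): e=[5,85,94] → █
    (7,2)@(15, 5): e=[3,51,130] → █
    (8,2)@(17, 5): e=[1,17,166] → █
    (4,3)@(9, 7): e=[29,125,30] → █
    (8,3)@(17, 7): e=[21,-11,174] → ·
    (3,4)@(7, 9): e=[51,131,2] → █
    (7,4)@(15, 9): e=[43,-5,146] → ·
    (3,5)@(7, 11): e=[71,103,10] → █
    (7,5)@(15, 11): e=[63,-33,154] → ·
    (3,6)@(7, 13): e=[91,75,18] → █
  covered (24 px):
    · · · · · · · · ·
    · · · · · · · · ·
    · · · · █ █ █ █ █
    · · · · █ █ █ █ ·
    · · · █ █ █ █ · ·
    · · · █ █ █ █ · ·
    · · · █ █ █ · · ·
    · · · █ █ · · · ·
    · · · █ · · · · ·
    · · █ · · · · · ·
    · · · · · · · · ·
T3:
  2·area = 40  (B↔C swapped to make it positive)
  edge (12, 9)→(14, 4): d=(2,-5) top-left  bias=+0
  edge (14, 4)→(18, 14): d=(4,10) right/bottom  bias=-1
  edge (18, 14)→(12, 9): d=(-6,-5) top-left  bias=+0
    (6,3)@(13, 7): e=[1,22,17] → █
    (7,3)@(15, 7): e=[11,2,27] → █
    (8,3)@(17, 7): e=[21,-18,37] → ·
    (6,4)@(13, 9): e=[5,30,5] → █
    (8,4)@(17, 9): e=[25,-10,25] → ·
    (6,5)@(13, 11): e=[9,38,-7] → ·
    (7,5)@(15, 11): e=[19,18,3] → █
    (8,5)@(17, 11): e=[29,-2,13] → ·
    (7,6)@(15, 13): e=[23,26,-9] → ·
    (8,6)@(17, 13): e=[33,6,1] → █
    (8,7)@(17, 15): e=[37,14,-11] → ·
  covered (6 px):
    · · · · · · · · ·
    · · · · · · · · ·
    · · · · · · · · ·
    · · · · · · █ █ ·
    · · · · · · █ █ ·
    · · · · · · · █ ·
    · · · · · · · · █
    · · · · · · · · ·
    · · · · · · · · ·
    · · · · · · · · ·
    · · · · · · · · ·

Answer: 48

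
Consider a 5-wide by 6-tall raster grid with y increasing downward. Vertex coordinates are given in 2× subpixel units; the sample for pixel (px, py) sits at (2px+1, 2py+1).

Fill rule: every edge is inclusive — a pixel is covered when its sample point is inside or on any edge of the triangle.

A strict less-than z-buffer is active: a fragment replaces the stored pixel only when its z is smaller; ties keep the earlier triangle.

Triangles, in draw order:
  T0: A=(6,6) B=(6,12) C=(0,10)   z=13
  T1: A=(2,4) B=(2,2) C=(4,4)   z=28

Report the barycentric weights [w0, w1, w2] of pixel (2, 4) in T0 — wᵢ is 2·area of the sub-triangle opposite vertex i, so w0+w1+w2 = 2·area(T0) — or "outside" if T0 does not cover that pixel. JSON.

T0:
  2·area = 36
  edge (6, 6)→(6, 12): d=(0,6) inclusive
  edge (6, 12)→(0, 10): d=(-6,-2) inclusive
  edge (0, 10)→(6, 6): d=(6,-4) inclusive
    (2,3)@(5, 7): e=[6,28,2] → █
    (3,3)@(7, 7): e=[-6,32,10] → ·
    (1,4)@(3, 9): e=[18,12,6] → █
    (3,4)@(7, 9): e=[-6,20,22] → ·
    (1,5)@(3, 11): e=[18,0,18] → █  [on edge]
    (3,5)@(7, 11): e=[-6,8,34] → ·
  covered (5 px):
    · · · · ·
    · · · · ·
    · · · · ·
    · · █ · ·
    · █ █ · ·
    · █ █ · ·
T1:
  2·area = 4
  edge (2, 4)→(2, 2): d=(0,-2) inclusive
  edge (2, 2)→(4, 4): d=(2,2) inclusive
  edge (4, 4)→(2, 4): d=(-2,0) inclusive
    (0,0)@(1, 1): e=[-2,0,6] → ·  [on edge]
    (1,1)@(3, 3): e=[2,0,2] → █  [on edge]
    (2,1)@(5, 3): e=[6,-4,2] → ·
    (1,2)@(3, 5): e=[2,4,-2] → ·
    (2,2)@(5, 5): e=[6,0,-2] → ·  [on edge]
    (3,3)@(7, 7): e=[10,0,-6] → ·  [on edge]
    (4,4)@(9, 9): e=[14,0,-10] → ·  [on edge]
  covered (1 px):
    · · · · ·
    · █ · · ·
    · · · · ·
    · · · · ·
    · · · · ·
    · · · · ·

Final: [16,14,6]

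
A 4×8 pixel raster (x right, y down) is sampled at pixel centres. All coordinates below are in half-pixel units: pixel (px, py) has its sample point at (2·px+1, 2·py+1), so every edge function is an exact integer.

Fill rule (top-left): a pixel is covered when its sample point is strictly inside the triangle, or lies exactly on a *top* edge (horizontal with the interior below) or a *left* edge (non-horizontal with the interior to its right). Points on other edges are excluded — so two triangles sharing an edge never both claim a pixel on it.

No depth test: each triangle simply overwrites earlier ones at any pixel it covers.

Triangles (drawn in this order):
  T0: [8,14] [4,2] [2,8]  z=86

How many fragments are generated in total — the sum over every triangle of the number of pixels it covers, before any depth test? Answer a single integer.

T0:
  2·area = 48  (B↔C swapped to make it positive)
  edge (8, 14)→(2, 8): d=(-6,-6) top-left  bias=+0
  edge (2, 8)→(4, 2): d=(2,-6) top-left  bias=+0
  edge (4, 2)→(8, 14): d=(4,12) right/bottom  bias=-1
    (1,2)@(3, 5): e=[24,0,24] → #  [on edge]
    (2,2)@(5, 5): e=[36,12,0] → ·  [on edge]
    (0,3)@(1, 7): e=[0,-8,56] → ·  [on edge]
    (1,3)@(3, 7): e=[12,4,32] → #
    (2,3)@(5, 7): e=[24,16,8] → #
    (3,3)@(7, 7): e=[36,28,-16] → ·
    (1,4)@(3, 9): e=[0,8,40] → #  [on edge]
    (3,4)@(7, 9): e=[24,32,-8] → ·
    (0,5)@(1, 11): e=[-24,0,72] → ·  [on edge]
    (1,5)@(3, 11): e=[-12,12,48] → ·
    (2,5)@(5, 11): e=[0,24,24] → #  [on edge]
    (3,5)@(7, 11): e=[12,36,0] → ·  [on edge]
    (3,6)@(7, 13): e=[0,40,8] → #  [on edge]
  covered (7 px):
    · · · ·
    · · · ·
    · # · ·
    · # # ·
    · # # ·
    · · # ·
    · · · #
    · · · ·

Answer: 7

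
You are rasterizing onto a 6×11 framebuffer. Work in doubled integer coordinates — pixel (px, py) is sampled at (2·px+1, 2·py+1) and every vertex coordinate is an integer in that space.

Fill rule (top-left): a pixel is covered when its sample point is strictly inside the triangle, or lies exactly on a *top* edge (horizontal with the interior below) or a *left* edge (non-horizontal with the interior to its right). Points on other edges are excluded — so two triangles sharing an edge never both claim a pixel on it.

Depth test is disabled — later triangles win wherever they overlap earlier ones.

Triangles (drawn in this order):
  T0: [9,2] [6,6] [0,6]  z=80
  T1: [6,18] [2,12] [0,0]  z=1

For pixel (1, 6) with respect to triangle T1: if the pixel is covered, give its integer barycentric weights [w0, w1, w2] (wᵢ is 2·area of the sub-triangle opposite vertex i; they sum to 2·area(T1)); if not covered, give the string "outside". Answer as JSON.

T0:
  2·area = 24
  edge (9, 2)→(6, 6): d=(-3,4) right/bottom  bias=-1
  edge (6, 6)→(0, 6): d=(-6,0) right/bottom  bias=-1
  edge (0, 6)→(9, 2): d=(9,-4) top-left  bias=+0
    (3,1)@(7, 3): e=[5,18,1] → X
    (4,1)@(9, 3): e=[-3,18,9] → .
    (1,2)@(3, 5): e=[15,6,3] → X
    (2,2)@(5, 5): e=[7,6,11] → X
    (3,2)@(7, 5): e=[-1,6,19] → .
    (1,3)@(3, 7): e=[9,-6,21] → .
    (2,3)@(5, 7): e=[1,-6,29] → .
  covered (3 px):
    . . . . . .
    . . . X . .
    . X X . . .
    . . . . . .
    . . . . . .
    . . . . . .
    . . . . . .
    . . . . . .
    . . . . . .
    . . . . . .
    . . . . . .
T1:
  2·area = 36
  edge (6, 18)→(2, 12): d=(-4,-6) top-left  bias=+0
  edge (2, 12)→(0, 0): d=(-2,-12) top-left  bias=+0
  edge (0, 0)→(6, 18): d=(6,18) right/bottom  bias=-1
    (0,1)@(1, 3): e=[30,6,0] → .  [on edge]
    (0,2)@(1, 5): e=[22,2,12] → X
    (1,2)@(3, 5): e=[34,26,-24] → .
    (0,3)@(1, 7): e=[14,-2,24] → .
    (1,4)@(3, 9): e=[18,18,0] → .  [on edge]
    (1,5)@(3, 11): e=[10,14,12] → X
    (2,5)@(5, 11): e=[22,38,-24] → .
    (1,6)@(3, 13): e=[2,10,24] → X
    (2,6)@(5, 13): e=[14,34,-12] → .
    (1,7)@(3, 15): e=[-6,6,36] → .
    (2,7)@(5, 15): e=[6,30,0] → .  [on edge]
    (3,10)@(7, 21): e=[-6,42,0] → .  [on edge]
  covered (3 px):
    . . . . . .
    . . . . . .
    X . . . . .
    . . . . . .
    . . . . . .
    . X . . . .
    . X . . . .
    . . . . . .
    . . . . . .
    . . . . . .
    . . . . . .

Result: [10,24,2]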